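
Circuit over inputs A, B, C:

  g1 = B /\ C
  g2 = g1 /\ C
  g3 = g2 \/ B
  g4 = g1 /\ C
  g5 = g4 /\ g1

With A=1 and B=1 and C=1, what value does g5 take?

1

g1 = 1 /\ 1 = 1
g4 = 1 /\ 1 = 1
g5 = 1 /\ 1 = 1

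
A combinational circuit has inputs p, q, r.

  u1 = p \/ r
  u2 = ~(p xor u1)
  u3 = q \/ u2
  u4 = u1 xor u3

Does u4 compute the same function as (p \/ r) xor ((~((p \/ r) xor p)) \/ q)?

Yes

u1 = p \/ r
u2 = ~(p xor u1) = ~(p xor (p \/ r))
u3 = q \/ u2 = q \/ (~(p xor (p \/ r)))
u4 = u1 xor u3 = (p \/ r) xor (q \/ (~(p xor (p \/ r))))
At p=0, q=1, r=1: circuit gives 0, formula gives 0.
At p=0, q=0, r=0: circuit gives 1, formula gives 1.
Agrees on all 8 inputs.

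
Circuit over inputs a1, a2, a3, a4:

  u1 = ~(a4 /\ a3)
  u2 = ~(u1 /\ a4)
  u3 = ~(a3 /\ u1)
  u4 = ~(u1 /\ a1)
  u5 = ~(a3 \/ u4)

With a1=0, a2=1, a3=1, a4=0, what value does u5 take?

0

u1 = ~(0 /\ 1) = 1
u4 = ~(1 /\ 0) = 1
u5 = ~(1 \/ 1) = 0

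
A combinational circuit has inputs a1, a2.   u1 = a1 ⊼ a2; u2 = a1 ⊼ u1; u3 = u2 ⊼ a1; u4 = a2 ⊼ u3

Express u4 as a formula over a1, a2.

a2 ⊼ ((a1 ⊼ (a1 ⊼ a2)) ⊼ a1)

u1 = a1 ⊼ a2
u2 = a1 ⊼ u1 = a1 ⊼ (a1 ⊼ a2)
u3 = u2 ⊼ a1 = (a1 ⊼ (a1 ⊼ a2)) ⊼ a1
u4 = a2 ⊼ u3 = a2 ⊼ ((a1 ⊼ (a1 ⊼ a2)) ⊼ a1)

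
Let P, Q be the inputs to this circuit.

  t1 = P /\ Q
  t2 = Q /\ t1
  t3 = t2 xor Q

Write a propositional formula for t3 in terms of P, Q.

(Q /\ (P /\ Q)) xor Q

t1 = P /\ Q
t2 = Q /\ t1 = Q /\ (P /\ Q)
t3 = t2 xor Q = (Q /\ (P /\ Q)) xor Q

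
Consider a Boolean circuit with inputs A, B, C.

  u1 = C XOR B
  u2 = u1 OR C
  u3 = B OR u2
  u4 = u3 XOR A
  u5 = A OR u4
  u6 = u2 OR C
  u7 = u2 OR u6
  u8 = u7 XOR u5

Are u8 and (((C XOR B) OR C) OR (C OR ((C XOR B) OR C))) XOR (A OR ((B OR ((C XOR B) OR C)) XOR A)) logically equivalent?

Yes

u1 = C XOR B
u2 = u1 OR C = (C XOR B) OR C
u3 = B OR u2 = B OR ((C XOR B) OR C)
u4 = u3 XOR A = (B OR ((C XOR B) OR C)) XOR A
u5 = A OR u4 = A OR ((B OR ((C XOR B) OR C)) XOR A)
u6 = u2 OR C = ((C XOR B) OR C) OR C
u7 = u2 OR u6 = ((C XOR B) OR C) OR (((C XOR B) OR C) OR C)
u8 = u7 XOR u5 = (((C XOR B) OR C) OR (((C XOR B) OR C) OR C)) XOR (A OR ((B OR ((C XOR B) OR C)) XOR A))
At A=0, B=0, C=0: circuit gives 0, formula gives 0.
At A=1, B=0, C=0: circuit gives 1, formula gives 1.
Agrees on all 8 inputs.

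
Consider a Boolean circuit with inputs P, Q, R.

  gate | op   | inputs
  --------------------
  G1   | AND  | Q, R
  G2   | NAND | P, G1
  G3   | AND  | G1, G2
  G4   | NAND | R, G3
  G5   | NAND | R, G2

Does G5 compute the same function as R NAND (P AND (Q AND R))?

G1 = Q AND R
G2 = P NAND G1 = P NAND (Q AND R)
G5 = R NAND G2 = R NAND (P NAND (Q AND R))
At P=0, Q=0, R=1: circuit gives 0, formula gives 1.

No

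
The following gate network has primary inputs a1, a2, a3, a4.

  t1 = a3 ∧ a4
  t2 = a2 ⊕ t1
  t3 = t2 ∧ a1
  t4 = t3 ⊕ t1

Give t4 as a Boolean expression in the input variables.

((a2 ⊕ (a3 ∧ a4)) ∧ a1) ⊕ (a3 ∧ a4)

t1 = a3 ∧ a4
t2 = a2 ⊕ t1 = a2 ⊕ (a3 ∧ a4)
t3 = t2 ∧ a1 = (a2 ⊕ (a3 ∧ a4)) ∧ a1
t4 = t3 ⊕ t1 = ((a2 ⊕ (a3 ∧ a4)) ∧ a1) ⊕ (a3 ∧ a4)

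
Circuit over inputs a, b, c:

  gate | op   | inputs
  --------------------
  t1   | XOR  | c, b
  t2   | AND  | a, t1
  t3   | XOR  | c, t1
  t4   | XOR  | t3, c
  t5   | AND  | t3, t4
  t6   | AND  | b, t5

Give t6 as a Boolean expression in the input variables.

t1 = c XOR b
t3 = c XOR t1 = c XOR (c XOR b)
t4 = t3 XOR c = (c XOR (c XOR b)) XOR c
t5 = t3 AND t4 = (c XOR (c XOR b)) AND ((c XOR (c XOR b)) XOR c)
t6 = b AND t5 = b AND ((c XOR (c XOR b)) AND ((c XOR (c XOR b)) XOR c))

b AND ((c XOR (c XOR b)) AND ((c XOR (c XOR b)) XOR c))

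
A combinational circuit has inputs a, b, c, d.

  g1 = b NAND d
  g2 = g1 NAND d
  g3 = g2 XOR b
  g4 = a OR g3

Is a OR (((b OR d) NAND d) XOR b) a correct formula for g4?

No

g1 = b NAND d
g2 = g1 NAND d = (b NAND d) NAND d
g3 = g2 XOR b = ((b NAND d) NAND d) XOR b
g4 = a OR g3 = a OR (((b NAND d) NAND d) XOR b)
At a=0, b=1, c=0, d=1: circuit gives 0, formula gives 1.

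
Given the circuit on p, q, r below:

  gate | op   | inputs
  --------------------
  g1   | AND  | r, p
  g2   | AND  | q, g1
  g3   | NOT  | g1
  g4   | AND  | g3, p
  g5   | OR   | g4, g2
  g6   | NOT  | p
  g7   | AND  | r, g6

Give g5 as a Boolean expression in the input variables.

g1 = r AND p
g2 = q AND g1 = q AND (r AND p)
g3 = NOT g1 = NOT (r AND p)
g4 = g3 AND p = NOT (r AND p) AND p
g5 = g4 OR g2 = (NOT (r AND p) AND p) OR (q AND (r AND p))

(NOT (r AND p) AND p) OR (q AND (r AND p))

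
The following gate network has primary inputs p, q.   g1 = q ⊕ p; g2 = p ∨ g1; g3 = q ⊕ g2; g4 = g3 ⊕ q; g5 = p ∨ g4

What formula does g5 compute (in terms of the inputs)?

g1 = q ⊕ p
g2 = p ∨ g1 = p ∨ (q ⊕ p)
g3 = q ⊕ g2 = q ⊕ (p ∨ (q ⊕ p))
g4 = g3 ⊕ q = (q ⊕ (p ∨ (q ⊕ p))) ⊕ q
g5 = p ∨ g4 = p ∨ ((q ⊕ (p ∨ (q ⊕ p))) ⊕ q)

p ∨ ((q ⊕ (p ∨ (q ⊕ p))) ⊕ q)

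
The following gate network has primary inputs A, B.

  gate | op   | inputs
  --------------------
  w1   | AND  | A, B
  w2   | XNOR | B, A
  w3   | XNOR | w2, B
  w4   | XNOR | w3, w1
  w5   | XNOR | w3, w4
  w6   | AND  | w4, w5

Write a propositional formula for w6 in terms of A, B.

(((B XNOR A) XNOR B) XNOR (A AND B)) AND (((B XNOR A) XNOR B) XNOR (((B XNOR A) XNOR B) XNOR (A AND B)))

w1 = A AND B
w2 = B XNOR A
w3 = w2 XNOR B = (B XNOR A) XNOR B
w4 = w3 XNOR w1 = ((B XNOR A) XNOR B) XNOR (A AND B)
w5 = w3 XNOR w4 = ((B XNOR A) XNOR B) XNOR (((B XNOR A) XNOR B) XNOR (A AND B))
w6 = w4 AND w5 = (((B XNOR A) XNOR B) XNOR (A AND B)) AND (((B XNOR A) XNOR B) XNOR (((B XNOR A) XNOR B) XNOR (A AND B)))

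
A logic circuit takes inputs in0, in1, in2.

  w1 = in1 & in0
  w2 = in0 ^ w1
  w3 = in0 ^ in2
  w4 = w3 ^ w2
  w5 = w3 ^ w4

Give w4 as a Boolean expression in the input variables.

(in0 ^ in2) ^ (in0 ^ (in1 & in0))

w1 = in1 & in0
w2 = in0 ^ w1 = in0 ^ (in1 & in0)
w3 = in0 ^ in2
w4 = w3 ^ w2 = (in0 ^ in2) ^ (in0 ^ (in1 & in0))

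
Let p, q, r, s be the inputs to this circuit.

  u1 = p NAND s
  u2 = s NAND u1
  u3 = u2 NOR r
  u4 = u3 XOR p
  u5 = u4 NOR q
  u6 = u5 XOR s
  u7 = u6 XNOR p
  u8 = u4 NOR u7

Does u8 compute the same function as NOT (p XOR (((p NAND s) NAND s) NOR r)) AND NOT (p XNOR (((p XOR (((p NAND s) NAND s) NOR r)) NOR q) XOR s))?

Yes

u1 = p NAND s
u2 = s NAND u1 = s NAND (p NAND s)
u3 = u2 NOR r = (s NAND (p NAND s)) NOR r
u4 = u3 XOR p = ((s NAND (p NAND s)) NOR r) XOR p
u5 = u4 NOR q = (((s NAND (p NAND s)) NOR r) XOR p) NOR q
u6 = u5 XOR s = ((((s NAND (p NAND s)) NOR r) XOR p) NOR q) XOR s
u7 = u6 XNOR p = (((((s NAND (p NAND s)) NOR r) XOR p) NOR q) XOR s) XNOR p
u8 = u4 NOR u7 = (((s NAND (p NAND s)) NOR r) XOR p) NOR ((((((s NAND (p NAND s)) NOR r) XOR p) NOR q) XOR s) XNOR p)
At p=0, q=0, r=0, s=1: circuit gives 0, formula gives 0.
At p=0, q=0, r=0, s=0: circuit gives 1, formula gives 1.
Agrees on all 16 inputs.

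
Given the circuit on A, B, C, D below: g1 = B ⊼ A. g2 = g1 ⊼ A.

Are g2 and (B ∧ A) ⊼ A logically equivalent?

g1 = B ⊼ A
g2 = g1 ⊼ A = (B ⊼ A) ⊼ A
At A=1, B=0, C=0, D=0: circuit gives 0, formula gives 1.

No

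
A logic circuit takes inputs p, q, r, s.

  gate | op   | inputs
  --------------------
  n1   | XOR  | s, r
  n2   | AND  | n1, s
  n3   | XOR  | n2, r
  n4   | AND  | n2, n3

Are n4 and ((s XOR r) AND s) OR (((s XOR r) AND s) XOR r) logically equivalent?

No

n1 = s XOR r
n2 = n1 AND s = (s XOR r) AND s
n3 = n2 XOR r = ((s XOR r) AND s) XOR r
n4 = n2 AND n3 = ((s XOR r) AND s) AND (((s XOR r) AND s) XOR r)
At p=0, q=0, r=1, s=0: circuit gives 0, formula gives 1.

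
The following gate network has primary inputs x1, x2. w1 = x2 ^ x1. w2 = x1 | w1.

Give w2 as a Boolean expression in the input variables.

x1 | (x2 ^ x1)

w1 = x2 ^ x1
w2 = x1 | w1 = x1 | (x2 ^ x1)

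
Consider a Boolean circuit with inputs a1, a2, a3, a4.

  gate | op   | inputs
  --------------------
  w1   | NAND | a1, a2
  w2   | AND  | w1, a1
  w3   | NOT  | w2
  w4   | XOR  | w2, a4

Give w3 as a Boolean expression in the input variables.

w1 = a1 NAND a2
w2 = w1 AND a1 = (a1 NAND a2) AND a1
w3 = NOT w2 = NOT ((a1 NAND a2) AND a1)

NOT ((a1 NAND a2) AND a1)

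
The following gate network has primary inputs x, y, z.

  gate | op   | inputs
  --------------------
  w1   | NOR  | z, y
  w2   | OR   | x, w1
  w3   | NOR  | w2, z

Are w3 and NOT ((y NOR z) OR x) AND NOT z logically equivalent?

w1 = z NOR y
w2 = x OR w1 = x OR (z NOR y)
w3 = w2 NOR z = (x OR (z NOR y)) NOR z
At x=0, y=0, z=0: circuit gives 0, formula gives 0.
At x=0, y=1, z=0: circuit gives 1, formula gives 1.
Agrees on all 8 inputs.

Yes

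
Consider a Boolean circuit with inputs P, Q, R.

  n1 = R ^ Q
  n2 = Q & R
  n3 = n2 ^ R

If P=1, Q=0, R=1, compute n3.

n2 = 0 & 1 = 0
n3 = 0 ^ 1 = 1

1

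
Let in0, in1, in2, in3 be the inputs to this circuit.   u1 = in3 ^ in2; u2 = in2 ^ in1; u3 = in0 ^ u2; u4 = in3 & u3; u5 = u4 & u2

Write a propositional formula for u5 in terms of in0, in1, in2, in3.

u2 = in2 ^ in1
u3 = in0 ^ u2 = in0 ^ (in2 ^ in1)
u4 = in3 & u3 = in3 & (in0 ^ (in2 ^ in1))
u5 = u4 & u2 = (in3 & (in0 ^ (in2 ^ in1))) & (in2 ^ in1)

(in3 & (in0 ^ (in2 ^ in1))) & (in2 ^ in1)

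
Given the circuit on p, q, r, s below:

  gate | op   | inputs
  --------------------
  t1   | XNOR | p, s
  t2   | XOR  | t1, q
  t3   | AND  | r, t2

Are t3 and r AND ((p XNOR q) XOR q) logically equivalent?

No

t1 = p XNOR s
t2 = t1 XOR q = (p XNOR s) XOR q
t3 = r AND t2 = r AND ((p XNOR s) XOR q)
At p=0, q=0, r=1, s=1: circuit gives 0, formula gives 1.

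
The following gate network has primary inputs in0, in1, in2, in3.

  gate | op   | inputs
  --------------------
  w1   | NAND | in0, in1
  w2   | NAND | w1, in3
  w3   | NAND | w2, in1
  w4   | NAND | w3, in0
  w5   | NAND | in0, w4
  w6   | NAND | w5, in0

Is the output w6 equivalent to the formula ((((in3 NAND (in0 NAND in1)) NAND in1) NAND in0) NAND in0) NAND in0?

Yes

w1 = in0 NAND in1
w2 = w1 NAND in3 = (in0 NAND in1) NAND in3
w3 = w2 NAND in1 = ((in0 NAND in1) NAND in3) NAND in1
w4 = w3 NAND in0 = (((in0 NAND in1) NAND in3) NAND in1) NAND in0
w5 = in0 NAND w4 = in0 NAND ((((in0 NAND in1) NAND in3) NAND in1) NAND in0)
w6 = w5 NAND in0 = (in0 NAND ((((in0 NAND in1) NAND in3) NAND in1) NAND in0)) NAND in0
At in0=1, in1=0, in2=0, in3=0: circuit gives 0, formula gives 0.
At in0=0, in1=0, in2=0, in3=0: circuit gives 1, formula gives 1.
Agrees on all 16 inputs.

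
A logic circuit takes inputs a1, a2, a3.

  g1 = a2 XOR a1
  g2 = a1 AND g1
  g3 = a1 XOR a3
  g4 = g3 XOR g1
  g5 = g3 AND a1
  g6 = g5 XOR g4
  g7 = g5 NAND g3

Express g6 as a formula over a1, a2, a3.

((a1 XOR a3) AND a1) XOR ((a1 XOR a3) XOR (a2 XOR a1))

g1 = a2 XOR a1
g3 = a1 XOR a3
g4 = g3 XOR g1 = (a1 XOR a3) XOR (a2 XOR a1)
g5 = g3 AND a1 = (a1 XOR a3) AND a1
g6 = g5 XOR g4 = ((a1 XOR a3) AND a1) XOR ((a1 XOR a3) XOR (a2 XOR a1))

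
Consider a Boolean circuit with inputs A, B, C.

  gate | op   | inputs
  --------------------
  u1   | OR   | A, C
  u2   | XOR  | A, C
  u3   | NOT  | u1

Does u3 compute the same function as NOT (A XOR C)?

u1 = A OR C
u3 = NOT u1 = NOT (A OR C)
At A=1, B=0, C=1: circuit gives 0, formula gives 1.

No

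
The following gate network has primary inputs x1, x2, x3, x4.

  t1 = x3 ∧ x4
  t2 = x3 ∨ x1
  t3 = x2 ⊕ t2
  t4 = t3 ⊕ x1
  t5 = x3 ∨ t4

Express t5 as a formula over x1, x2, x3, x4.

x3 ∨ ((x2 ⊕ (x3 ∨ x1)) ⊕ x1)

t2 = x3 ∨ x1
t3 = x2 ⊕ t2 = x2 ⊕ (x3 ∨ x1)
t4 = t3 ⊕ x1 = (x2 ⊕ (x3 ∨ x1)) ⊕ x1
t5 = x3 ∨ t4 = x3 ∨ ((x2 ⊕ (x3 ∨ x1)) ⊕ x1)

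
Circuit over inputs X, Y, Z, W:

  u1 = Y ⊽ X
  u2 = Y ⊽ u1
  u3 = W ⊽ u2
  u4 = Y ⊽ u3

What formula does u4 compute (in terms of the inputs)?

Y ⊽ (W ⊽ (Y ⊽ (Y ⊽ X)))

u1 = Y ⊽ X
u2 = Y ⊽ u1 = Y ⊽ (Y ⊽ X)
u3 = W ⊽ u2 = W ⊽ (Y ⊽ (Y ⊽ X))
u4 = Y ⊽ u3 = Y ⊽ (W ⊽ (Y ⊽ (Y ⊽ X)))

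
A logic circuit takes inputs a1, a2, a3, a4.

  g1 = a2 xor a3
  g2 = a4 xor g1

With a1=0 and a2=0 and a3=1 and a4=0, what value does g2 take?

1

g1 = 0 xor 1 = 1
g2 = 0 xor 1 = 1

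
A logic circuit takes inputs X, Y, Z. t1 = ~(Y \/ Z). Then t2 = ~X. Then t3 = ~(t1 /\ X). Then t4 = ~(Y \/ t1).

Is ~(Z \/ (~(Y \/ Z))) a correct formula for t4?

t1 = ~(Y \/ Z)
t4 = ~(Y \/ t1) = ~(Y \/ (~(Y \/ Z)))
At X=0, Y=0, Z=1: circuit gives 1, formula gives 0.

No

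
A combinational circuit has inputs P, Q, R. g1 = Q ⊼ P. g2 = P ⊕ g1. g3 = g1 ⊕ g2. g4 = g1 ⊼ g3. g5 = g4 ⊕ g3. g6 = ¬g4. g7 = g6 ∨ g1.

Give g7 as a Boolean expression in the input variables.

g1 = Q ⊼ P
g2 = P ⊕ g1 = P ⊕ (Q ⊼ P)
g3 = g1 ⊕ g2 = (Q ⊼ P) ⊕ (P ⊕ (Q ⊼ P))
g4 = g1 ⊼ g3 = (Q ⊼ P) ⊼ ((Q ⊼ P) ⊕ (P ⊕ (Q ⊼ P)))
g6 = ¬g4 = ¬((Q ⊼ P) ⊼ ((Q ⊼ P) ⊕ (P ⊕ (Q ⊼ P))))
g7 = g6 ∨ g1 = ¬((Q ⊼ P) ⊼ ((Q ⊼ P) ⊕ (P ⊕ (Q ⊼ P)))) ∨ (Q ⊼ P)

¬((Q ⊼ P) ⊼ ((Q ⊼ P) ⊕ (P ⊕ (Q ⊼ P)))) ∨ (Q ⊼ P)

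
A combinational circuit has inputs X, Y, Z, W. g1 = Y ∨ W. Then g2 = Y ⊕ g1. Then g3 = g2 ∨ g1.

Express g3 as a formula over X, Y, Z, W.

g1 = Y ∨ W
g2 = Y ⊕ g1 = Y ⊕ (Y ∨ W)
g3 = g2 ∨ g1 = (Y ⊕ (Y ∨ W)) ∨ (Y ∨ W)

(Y ⊕ (Y ∨ W)) ∨ (Y ∨ W)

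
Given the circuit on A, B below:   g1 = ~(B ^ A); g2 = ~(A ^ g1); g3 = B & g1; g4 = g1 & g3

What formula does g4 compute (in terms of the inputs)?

(~(B ^ A)) & (B & (~(B ^ A)))

g1 = ~(B ^ A)
g3 = B & g1 = B & (~(B ^ A))
g4 = g1 & g3 = (~(B ^ A)) & (B & (~(B ^ A)))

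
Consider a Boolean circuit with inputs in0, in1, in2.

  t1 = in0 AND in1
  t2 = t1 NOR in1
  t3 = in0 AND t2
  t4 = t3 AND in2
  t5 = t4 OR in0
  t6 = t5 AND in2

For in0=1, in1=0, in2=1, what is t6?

1

t1 = 1 AND 0 = 0
t2 = 0 NOR 0 = 1
t3 = 1 AND 1 = 1
t4 = 1 AND 1 = 1
t5 = 1 OR 1 = 1
t6 = 1 AND 1 = 1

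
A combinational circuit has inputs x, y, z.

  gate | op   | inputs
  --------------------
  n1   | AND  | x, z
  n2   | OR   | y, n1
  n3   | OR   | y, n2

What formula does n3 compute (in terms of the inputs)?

y OR (y OR (x AND z))

n1 = x AND z
n2 = y OR n1 = y OR (x AND z)
n3 = y OR n2 = y OR (y OR (x AND z))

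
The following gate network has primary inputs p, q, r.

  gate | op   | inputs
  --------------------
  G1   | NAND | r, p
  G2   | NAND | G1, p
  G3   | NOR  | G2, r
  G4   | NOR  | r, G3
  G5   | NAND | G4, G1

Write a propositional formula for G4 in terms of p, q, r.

r NOR (((r NAND p) NAND p) NOR r)

G1 = r NAND p
G2 = G1 NAND p = (r NAND p) NAND p
G3 = G2 NOR r = ((r NAND p) NAND p) NOR r
G4 = r NOR G3 = r NOR (((r NAND p) NAND p) NOR r)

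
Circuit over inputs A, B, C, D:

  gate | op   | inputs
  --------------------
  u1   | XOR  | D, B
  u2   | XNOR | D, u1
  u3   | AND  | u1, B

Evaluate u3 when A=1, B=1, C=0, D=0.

u1 = 0 XOR 1 = 1
u3 = 1 AND 1 = 1

1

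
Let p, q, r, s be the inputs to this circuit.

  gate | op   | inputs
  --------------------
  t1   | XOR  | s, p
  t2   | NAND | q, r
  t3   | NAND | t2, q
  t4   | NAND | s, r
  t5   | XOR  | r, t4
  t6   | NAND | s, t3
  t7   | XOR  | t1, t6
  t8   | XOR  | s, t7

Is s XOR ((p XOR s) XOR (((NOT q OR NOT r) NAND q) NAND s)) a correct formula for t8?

Yes

t1 = s XOR p
t2 = q NAND r
t3 = t2 NAND q = (q NAND r) NAND q
t6 = s NAND t3 = s NAND ((q NAND r) NAND q)
t7 = t1 XOR t6 = (s XOR p) XOR (s NAND ((q NAND r) NAND q))
t8 = s XOR t7 = s XOR ((s XOR p) XOR (s NAND ((q NAND r) NAND q)))
At p=0, q=0, r=0, s=1: circuit gives 0, formula gives 0.
At p=0, q=0, r=0, s=0: circuit gives 1, formula gives 1.
Agrees on all 16 inputs.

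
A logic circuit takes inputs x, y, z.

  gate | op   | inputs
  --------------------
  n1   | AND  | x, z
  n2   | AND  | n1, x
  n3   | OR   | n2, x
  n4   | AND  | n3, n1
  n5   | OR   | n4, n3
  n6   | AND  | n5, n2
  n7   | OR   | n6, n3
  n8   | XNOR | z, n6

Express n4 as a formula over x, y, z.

n1 = x AND z
n2 = n1 AND x = (x AND z) AND x
n3 = n2 OR x = ((x AND z) AND x) OR x
n4 = n3 AND n1 = (((x AND z) AND x) OR x) AND (x AND z)

(((x AND z) AND x) OR x) AND (x AND z)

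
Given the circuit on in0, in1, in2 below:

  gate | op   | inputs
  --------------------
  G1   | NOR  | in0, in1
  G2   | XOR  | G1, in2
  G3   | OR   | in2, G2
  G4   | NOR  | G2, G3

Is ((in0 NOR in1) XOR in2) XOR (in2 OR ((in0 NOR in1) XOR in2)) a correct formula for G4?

No

G1 = in0 NOR in1
G2 = G1 XOR in2 = (in0 NOR in1) XOR in2
G3 = in2 OR G2 = in2 OR ((in0 NOR in1) XOR in2)
G4 = G2 NOR G3 = ((in0 NOR in1) XOR in2) NOR (in2 OR ((in0 NOR in1) XOR in2))
At in0=0, in1=0, in2=1: circuit gives 0, formula gives 1.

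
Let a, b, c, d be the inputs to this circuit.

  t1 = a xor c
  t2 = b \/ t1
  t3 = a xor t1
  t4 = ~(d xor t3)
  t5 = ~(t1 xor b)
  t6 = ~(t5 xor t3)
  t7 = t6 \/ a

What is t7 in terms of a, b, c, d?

t1 = a xor c
t3 = a xor t1 = a xor (a xor c)
t5 = ~(t1 xor b) = ~((a xor c) xor b)
t6 = ~(t5 xor t3) = ~((~((a xor c) xor b)) xor (a xor (a xor c)))
t7 = t6 \/ a = (~((~((a xor c) xor b)) xor (a xor (a xor c)))) \/ a

(~((~((a xor c) xor b)) xor (a xor (a xor c)))) \/ a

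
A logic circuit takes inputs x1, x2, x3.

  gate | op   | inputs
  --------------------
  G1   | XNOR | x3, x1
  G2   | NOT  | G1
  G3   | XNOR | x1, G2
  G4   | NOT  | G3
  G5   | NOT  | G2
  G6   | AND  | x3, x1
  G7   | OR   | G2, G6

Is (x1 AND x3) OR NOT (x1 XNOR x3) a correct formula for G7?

G1 = x3 XNOR x1
G2 = NOT G1 = NOT (x3 XNOR x1)
G6 = x3 AND x1
G7 = G2 OR G6 = NOT (x3 XNOR x1) OR (x3 AND x1)
At x1=0, x2=0, x3=0: circuit gives 0, formula gives 0.
At x1=0, x2=0, x3=1: circuit gives 1, formula gives 1.
Agrees on all 8 inputs.

Yes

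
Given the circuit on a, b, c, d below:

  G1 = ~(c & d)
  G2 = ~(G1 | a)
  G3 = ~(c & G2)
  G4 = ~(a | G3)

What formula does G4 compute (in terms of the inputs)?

G1 = ~(c & d)
G2 = ~(G1 | a) = ~((~(c & d)) | a)
G3 = ~(c & G2) = ~(c & (~((~(c & d)) | a)))
G4 = ~(a | G3) = ~(a | (~(c & (~((~(c & d)) | a)))))

~(a | (~(c & (~((~(c & d)) | a)))))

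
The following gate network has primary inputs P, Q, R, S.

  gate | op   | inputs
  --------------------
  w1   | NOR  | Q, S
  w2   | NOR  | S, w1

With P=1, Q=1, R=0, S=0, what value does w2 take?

1

w1 = 1 NOR 0 = 0
w2 = 0 NOR 0 = 1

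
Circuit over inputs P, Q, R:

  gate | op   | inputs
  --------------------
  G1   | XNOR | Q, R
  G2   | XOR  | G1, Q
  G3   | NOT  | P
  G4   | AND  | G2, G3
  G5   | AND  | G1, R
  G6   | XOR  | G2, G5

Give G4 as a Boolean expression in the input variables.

G1 = Q XNOR R
G2 = G1 XOR Q = (Q XNOR R) XOR Q
G3 = NOT P
G4 = G2 AND G3 = ((Q XNOR R) XOR Q) AND NOT P

((Q XNOR R) XOR Q) AND NOT P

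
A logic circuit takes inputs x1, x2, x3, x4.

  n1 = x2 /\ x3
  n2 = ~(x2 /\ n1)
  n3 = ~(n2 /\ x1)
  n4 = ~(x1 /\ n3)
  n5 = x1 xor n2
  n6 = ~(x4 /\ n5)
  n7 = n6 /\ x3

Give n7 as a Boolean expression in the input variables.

n1 = x2 /\ x3
n2 = ~(x2 /\ n1) = ~(x2 /\ (x2 /\ x3))
n5 = x1 xor n2 = x1 xor (~(x2 /\ (x2 /\ x3)))
n6 = ~(x4 /\ n5) = ~(x4 /\ (x1 xor (~(x2 /\ (x2 /\ x3)))))
n7 = n6 /\ x3 = (~(x4 /\ (x1 xor (~(x2 /\ (x2 /\ x3)))))) /\ x3

(~(x4 /\ (x1 xor (~(x2 /\ (x2 /\ x3)))))) /\ x3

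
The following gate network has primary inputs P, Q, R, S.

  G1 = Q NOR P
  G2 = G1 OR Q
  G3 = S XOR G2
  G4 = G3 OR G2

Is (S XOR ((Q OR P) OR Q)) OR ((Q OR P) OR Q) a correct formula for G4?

No

G1 = Q NOR P
G2 = G1 OR Q = (Q NOR P) OR Q
G3 = S XOR G2 = S XOR ((Q NOR P) OR Q)
G4 = G3 OR G2 = (S XOR ((Q NOR P) OR Q)) OR ((Q NOR P) OR Q)
At P=0, Q=0, R=0, S=0: circuit gives 1, formula gives 0.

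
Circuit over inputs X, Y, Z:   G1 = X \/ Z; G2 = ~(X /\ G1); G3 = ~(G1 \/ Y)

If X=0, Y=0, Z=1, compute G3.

G1 = 0 \/ 1 = 1
G3 = ~(1 \/ 0) = 0

0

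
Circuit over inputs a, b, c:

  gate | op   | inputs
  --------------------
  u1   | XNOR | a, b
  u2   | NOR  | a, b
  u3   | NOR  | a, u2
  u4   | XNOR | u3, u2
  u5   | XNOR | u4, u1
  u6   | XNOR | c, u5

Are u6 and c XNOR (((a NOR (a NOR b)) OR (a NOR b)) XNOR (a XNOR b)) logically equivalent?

No

u1 = a XNOR b
u2 = a NOR b
u3 = a NOR u2 = a NOR (a NOR b)
u4 = u3 XNOR u2 = (a NOR (a NOR b)) XNOR (a NOR b)
u5 = u4 XNOR u1 = ((a NOR (a NOR b)) XNOR (a NOR b)) XNOR (a XNOR b)
u6 = c XNOR u5 = c XNOR (((a NOR (a NOR b)) XNOR (a NOR b)) XNOR (a XNOR b))
At a=0, b=0, c=0: circuit gives 1, formula gives 0.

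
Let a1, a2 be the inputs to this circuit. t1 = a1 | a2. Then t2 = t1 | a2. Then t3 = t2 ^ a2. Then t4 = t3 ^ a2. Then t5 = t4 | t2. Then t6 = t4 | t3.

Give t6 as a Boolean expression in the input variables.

t1 = a1 | a2
t2 = t1 | a2 = (a1 | a2) | a2
t3 = t2 ^ a2 = ((a1 | a2) | a2) ^ a2
t4 = t3 ^ a2 = (((a1 | a2) | a2) ^ a2) ^ a2
t6 = t4 | t3 = ((((a1 | a2) | a2) ^ a2) ^ a2) | (((a1 | a2) | a2) ^ a2)

((((a1 | a2) | a2) ^ a2) ^ a2) | (((a1 | a2) | a2) ^ a2)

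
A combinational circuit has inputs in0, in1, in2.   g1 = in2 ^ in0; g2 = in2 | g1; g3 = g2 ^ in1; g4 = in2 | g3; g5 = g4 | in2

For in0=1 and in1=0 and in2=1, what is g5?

g1 = 1 ^ 1 = 0
g2 = 1 | 0 = 1
g3 = 1 ^ 0 = 1
g4 = 1 | 1 = 1
g5 = 1 | 1 = 1

1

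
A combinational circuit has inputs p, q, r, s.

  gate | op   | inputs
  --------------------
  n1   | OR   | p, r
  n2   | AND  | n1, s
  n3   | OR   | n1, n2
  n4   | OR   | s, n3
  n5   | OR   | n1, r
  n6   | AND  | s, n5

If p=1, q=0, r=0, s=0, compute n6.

n1 = 1 OR 0 = 1
n5 = 1 OR 0 = 1
n6 = 0 AND 1 = 0

0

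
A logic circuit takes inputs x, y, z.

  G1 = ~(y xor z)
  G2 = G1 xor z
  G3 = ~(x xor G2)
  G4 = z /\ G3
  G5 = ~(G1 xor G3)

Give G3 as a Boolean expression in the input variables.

G1 = ~(y xor z)
G2 = G1 xor z = (~(y xor z)) xor z
G3 = ~(x xor G2) = ~(x xor ((~(y xor z)) xor z))

~(x xor ((~(y xor z)) xor z))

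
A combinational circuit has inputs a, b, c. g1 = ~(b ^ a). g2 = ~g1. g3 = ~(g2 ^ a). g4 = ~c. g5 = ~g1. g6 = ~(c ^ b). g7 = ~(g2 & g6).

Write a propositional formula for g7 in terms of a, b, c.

~(~(~(b ^ a)) & (~(c ^ b)))

g1 = ~(b ^ a)
g2 = ~g1 = ~(~(b ^ a))
g6 = ~(c ^ b)
g7 = ~(g2 & g6) = ~(~(~(b ^ a)) & (~(c ^ b)))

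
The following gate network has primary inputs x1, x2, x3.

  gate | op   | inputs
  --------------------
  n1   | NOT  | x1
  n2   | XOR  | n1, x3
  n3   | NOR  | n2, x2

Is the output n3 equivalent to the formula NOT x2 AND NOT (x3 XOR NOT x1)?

n1 = NOT x1
n2 = n1 XOR x3 = NOT x1 XOR x3
n3 = n2 NOR x2 = (NOT x1 XOR x3) NOR x2
At x1=0, x2=0, x3=0: circuit gives 0, formula gives 0.
At x1=0, x2=0, x3=1: circuit gives 1, formula gives 1.
Agrees on all 8 inputs.

Yes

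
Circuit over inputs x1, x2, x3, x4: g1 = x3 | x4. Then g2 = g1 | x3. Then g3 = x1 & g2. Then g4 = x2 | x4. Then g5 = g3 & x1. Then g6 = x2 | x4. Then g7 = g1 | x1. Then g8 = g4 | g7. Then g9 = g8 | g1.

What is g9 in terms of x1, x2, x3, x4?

g1 = x3 | x4
g4 = x2 | x4
g7 = g1 | x1 = (x3 | x4) | x1
g8 = g4 | g7 = (x2 | x4) | ((x3 | x4) | x1)
g9 = g8 | g1 = ((x2 | x4) | ((x3 | x4) | x1)) | (x3 | x4)

((x2 | x4) | ((x3 | x4) | x1)) | (x3 | x4)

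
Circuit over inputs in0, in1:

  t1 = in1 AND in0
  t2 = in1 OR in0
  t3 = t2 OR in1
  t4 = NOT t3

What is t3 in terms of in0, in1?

(in1 OR in0) OR in1

t2 = in1 OR in0
t3 = t2 OR in1 = (in1 OR in0) OR in1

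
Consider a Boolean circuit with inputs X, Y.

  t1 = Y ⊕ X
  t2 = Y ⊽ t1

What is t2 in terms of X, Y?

t1 = Y ⊕ X
t2 = Y ⊽ t1 = Y ⊽ (Y ⊕ X)

Y ⊽ (Y ⊕ X)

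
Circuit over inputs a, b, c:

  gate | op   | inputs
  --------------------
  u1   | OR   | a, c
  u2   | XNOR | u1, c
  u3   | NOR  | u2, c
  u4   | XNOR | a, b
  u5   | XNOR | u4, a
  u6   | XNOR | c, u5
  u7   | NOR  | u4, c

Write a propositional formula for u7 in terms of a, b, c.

(a XNOR b) NOR c

u4 = a XNOR b
u7 = u4 NOR c = (a XNOR b) NOR c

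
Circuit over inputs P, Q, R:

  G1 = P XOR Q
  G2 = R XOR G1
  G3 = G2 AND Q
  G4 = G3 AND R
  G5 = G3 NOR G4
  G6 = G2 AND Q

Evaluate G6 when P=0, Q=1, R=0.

G1 = 0 XOR 1 = 1
G2 = 0 XOR 1 = 1
G6 = 1 AND 1 = 1

1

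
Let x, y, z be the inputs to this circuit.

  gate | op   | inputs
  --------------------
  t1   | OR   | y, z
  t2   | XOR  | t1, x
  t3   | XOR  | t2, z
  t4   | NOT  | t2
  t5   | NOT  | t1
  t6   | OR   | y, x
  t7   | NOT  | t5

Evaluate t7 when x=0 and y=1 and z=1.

1

t1 = 1 OR 1 = 1
t5 = NOT 1 = 0
t7 = NOT 0 = 1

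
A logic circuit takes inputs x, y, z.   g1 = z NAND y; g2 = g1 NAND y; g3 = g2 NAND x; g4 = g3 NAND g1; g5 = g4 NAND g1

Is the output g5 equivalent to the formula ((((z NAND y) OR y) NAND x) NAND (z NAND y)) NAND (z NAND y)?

No

g1 = z NAND y
g2 = g1 NAND y = (z NAND y) NAND y
g3 = g2 NAND x = ((z NAND y) NAND y) NAND x
g4 = g3 NAND g1 = (((z NAND y) NAND y) NAND x) NAND (z NAND y)
g5 = g4 NAND g1 = ((((z NAND y) NAND y) NAND x) NAND (z NAND y)) NAND (z NAND y)
At x=1, y=1, z=0: circuit gives 1, formula gives 0.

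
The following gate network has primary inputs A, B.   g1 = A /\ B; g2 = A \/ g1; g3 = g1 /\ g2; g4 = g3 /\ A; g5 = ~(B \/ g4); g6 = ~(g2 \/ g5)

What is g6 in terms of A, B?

~((A \/ (A /\ B)) \/ (~(B \/ (((A /\ B) /\ (A \/ (A /\ B))) /\ A))))

g1 = A /\ B
g2 = A \/ g1 = A \/ (A /\ B)
g3 = g1 /\ g2 = (A /\ B) /\ (A \/ (A /\ B))
g4 = g3 /\ A = ((A /\ B) /\ (A \/ (A /\ B))) /\ A
g5 = ~(B \/ g4) = ~(B \/ (((A /\ B) /\ (A \/ (A /\ B))) /\ A))
g6 = ~(g2 \/ g5) = ~((A \/ (A /\ B)) \/ (~(B \/ (((A /\ B) /\ (A \/ (A /\ B))) /\ A))))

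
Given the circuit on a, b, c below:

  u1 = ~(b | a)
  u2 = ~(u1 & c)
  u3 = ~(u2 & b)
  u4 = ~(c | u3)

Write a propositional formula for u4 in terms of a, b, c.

u1 = ~(b | a)
u2 = ~(u1 & c) = ~((~(b | a)) & c)
u3 = ~(u2 & b) = ~((~((~(b | a)) & c)) & b)
u4 = ~(c | u3) = ~(c | (~((~((~(b | a)) & c)) & b)))

~(c | (~((~((~(b | a)) & c)) & b)))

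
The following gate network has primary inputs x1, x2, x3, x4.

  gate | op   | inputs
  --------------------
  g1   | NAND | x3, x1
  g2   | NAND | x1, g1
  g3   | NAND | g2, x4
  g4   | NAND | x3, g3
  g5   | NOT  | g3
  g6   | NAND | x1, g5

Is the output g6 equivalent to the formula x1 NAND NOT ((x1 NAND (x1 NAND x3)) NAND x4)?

Yes

g1 = x3 NAND x1
g2 = x1 NAND g1 = x1 NAND (x3 NAND x1)
g3 = g2 NAND x4 = (x1 NAND (x3 NAND x1)) NAND x4
g5 = NOT g3 = NOT ((x1 NAND (x3 NAND x1)) NAND x4)
g6 = x1 NAND g5 = x1 NAND NOT ((x1 NAND (x3 NAND x1)) NAND x4)
At x1=1, x2=0, x3=1, x4=1: circuit gives 0, formula gives 0.
At x1=0, x2=0, x3=0, x4=0: circuit gives 1, formula gives 1.
Agrees on all 16 inputs.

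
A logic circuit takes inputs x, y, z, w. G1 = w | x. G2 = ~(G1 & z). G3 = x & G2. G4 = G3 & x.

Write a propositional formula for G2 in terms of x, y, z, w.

G1 = w | x
G2 = ~(G1 & z) = ~((w | x) & z)

~((w | x) & z)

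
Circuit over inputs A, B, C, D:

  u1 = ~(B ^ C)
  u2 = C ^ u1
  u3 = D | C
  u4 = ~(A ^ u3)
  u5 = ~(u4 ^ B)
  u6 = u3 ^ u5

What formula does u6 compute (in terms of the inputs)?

(D | C) ^ (~((~(A ^ (D | C))) ^ B))

u3 = D | C
u4 = ~(A ^ u3) = ~(A ^ (D | C))
u5 = ~(u4 ^ B) = ~((~(A ^ (D | C))) ^ B)
u6 = u3 ^ u5 = (D | C) ^ (~((~(A ^ (D | C))) ^ B))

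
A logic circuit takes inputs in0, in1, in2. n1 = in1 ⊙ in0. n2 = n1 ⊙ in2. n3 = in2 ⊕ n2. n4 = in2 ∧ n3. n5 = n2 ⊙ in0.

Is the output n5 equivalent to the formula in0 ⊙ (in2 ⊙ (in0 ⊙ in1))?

Yes

n1 = in1 ⊙ in0
n2 = n1 ⊙ in2 = (in1 ⊙ in0) ⊙ in2
n5 = n2 ⊙ in0 = ((in1 ⊙ in0) ⊙ in2) ⊙ in0
At in0=0, in1=0, in2=1: circuit gives 0, formula gives 0.
At in0=0, in1=0, in2=0: circuit gives 1, formula gives 1.
Agrees on all 8 inputs.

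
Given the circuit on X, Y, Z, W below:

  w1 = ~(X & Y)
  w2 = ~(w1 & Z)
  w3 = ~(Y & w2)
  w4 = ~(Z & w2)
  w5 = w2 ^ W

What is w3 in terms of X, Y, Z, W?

w1 = ~(X & Y)
w2 = ~(w1 & Z) = ~((~(X & Y)) & Z)
w3 = ~(Y & w2) = ~(Y & (~((~(X & Y)) & Z)))

~(Y & (~((~(X & Y)) & Z)))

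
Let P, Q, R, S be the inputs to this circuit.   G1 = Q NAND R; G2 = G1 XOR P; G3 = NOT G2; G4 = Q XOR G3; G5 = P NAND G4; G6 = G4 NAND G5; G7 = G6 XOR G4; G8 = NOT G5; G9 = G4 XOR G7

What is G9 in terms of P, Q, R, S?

G1 = Q NAND R
G2 = G1 XOR P = (Q NAND R) XOR P
G3 = NOT G2 = NOT ((Q NAND R) XOR P)
G4 = Q XOR G3 = Q XOR NOT ((Q NAND R) XOR P)
G5 = P NAND G4 = P NAND (Q XOR NOT ((Q NAND R) XOR P))
G6 = G4 NAND G5 = (Q XOR NOT ((Q NAND R) XOR P)) NAND (P NAND (Q XOR NOT ((Q NAND R) XOR P)))
G7 = G6 XOR G4 = ((Q XOR NOT ((Q NAND R) XOR P)) NAND (P NAND (Q XOR NOT ((Q NAND R) XOR P)))) XOR (Q XOR NOT ((Q NAND R) XOR P))
G9 = G4 XOR G7 = (Q XOR NOT ((Q NAND R) XOR P)) XOR (((Q XOR NOT ((Q NAND R) XOR P)) NAND (P NAND (Q XOR NOT ((Q NAND R) XOR P)))) XOR (Q XOR NOT ((Q NAND R) XOR P)))

(Q XOR NOT ((Q NAND R) XOR P)) XOR (((Q XOR NOT ((Q NAND R) XOR P)) NAND (P NAND (Q XOR NOT ((Q NAND R) XOR P)))) XOR (Q XOR NOT ((Q NAND R) XOR P)))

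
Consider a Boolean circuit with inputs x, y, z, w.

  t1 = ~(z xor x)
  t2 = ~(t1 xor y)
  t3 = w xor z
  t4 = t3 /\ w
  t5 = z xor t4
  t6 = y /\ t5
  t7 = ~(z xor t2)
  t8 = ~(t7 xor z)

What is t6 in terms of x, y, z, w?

t3 = w xor z
t4 = t3 /\ w = (w xor z) /\ w
t5 = z xor t4 = z xor ((w xor z) /\ w)
t6 = y /\ t5 = y /\ (z xor ((w xor z) /\ w))

y /\ (z xor ((w xor z) /\ w))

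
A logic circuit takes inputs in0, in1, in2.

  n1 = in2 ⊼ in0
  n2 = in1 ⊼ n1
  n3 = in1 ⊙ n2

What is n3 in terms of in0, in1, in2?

in1 ⊙ (in1 ⊼ (in2 ⊼ in0))

n1 = in2 ⊼ in0
n2 = in1 ⊼ n1 = in1 ⊼ (in2 ⊼ in0)
n3 = in1 ⊙ n2 = in1 ⊙ (in1 ⊼ (in2 ⊼ in0))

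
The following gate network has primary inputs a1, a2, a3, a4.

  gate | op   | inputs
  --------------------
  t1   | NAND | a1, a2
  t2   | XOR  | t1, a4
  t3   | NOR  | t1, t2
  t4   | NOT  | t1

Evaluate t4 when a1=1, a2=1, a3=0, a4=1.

t1 = 1 NAND 1 = 0
t4 = NOT 0 = 1

1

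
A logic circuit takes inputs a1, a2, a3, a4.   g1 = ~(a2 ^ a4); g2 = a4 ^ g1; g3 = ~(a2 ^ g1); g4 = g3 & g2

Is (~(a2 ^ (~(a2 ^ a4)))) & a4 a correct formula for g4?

No

g1 = ~(a2 ^ a4)
g2 = a4 ^ g1 = a4 ^ (~(a2 ^ a4))
g3 = ~(a2 ^ g1) = ~(a2 ^ (~(a2 ^ a4)))
g4 = g3 & g2 = (~(a2 ^ (~(a2 ^ a4)))) & (a4 ^ (~(a2 ^ a4)))
At a1=0, a2=1, a3=0, a4=1: circuit gives 0, formula gives 1.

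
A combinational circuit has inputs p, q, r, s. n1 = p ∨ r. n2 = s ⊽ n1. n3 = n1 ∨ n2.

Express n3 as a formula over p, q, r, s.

(p ∨ r) ∨ (s ⊽ (p ∨ r))

n1 = p ∨ r
n2 = s ⊽ n1 = s ⊽ (p ∨ r)
n3 = n1 ∨ n2 = (p ∨ r) ∨ (s ⊽ (p ∨ r))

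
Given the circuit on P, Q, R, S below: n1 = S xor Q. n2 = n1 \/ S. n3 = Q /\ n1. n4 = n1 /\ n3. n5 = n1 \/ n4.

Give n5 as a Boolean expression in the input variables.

(S xor Q) \/ ((S xor Q) /\ (Q /\ (S xor Q)))

n1 = S xor Q
n3 = Q /\ n1 = Q /\ (S xor Q)
n4 = n1 /\ n3 = (S xor Q) /\ (Q /\ (S xor Q))
n5 = n1 \/ n4 = (S xor Q) \/ ((S xor Q) /\ (Q /\ (S xor Q)))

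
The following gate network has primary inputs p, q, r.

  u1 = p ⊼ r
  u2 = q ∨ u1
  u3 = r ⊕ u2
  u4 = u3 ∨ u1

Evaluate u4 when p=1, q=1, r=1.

0

u1 = 1 ⊼ 1 = 0
u2 = 1 ∨ 0 = 1
u3 = 1 ⊕ 1 = 0
u4 = 0 ∨ 0 = 0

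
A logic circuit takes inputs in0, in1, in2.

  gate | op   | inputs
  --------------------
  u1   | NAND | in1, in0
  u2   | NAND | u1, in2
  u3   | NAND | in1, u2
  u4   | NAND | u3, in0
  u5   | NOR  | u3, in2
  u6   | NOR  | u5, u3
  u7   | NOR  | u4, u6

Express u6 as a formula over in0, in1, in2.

u1 = in1 NAND in0
u2 = u1 NAND in2 = (in1 NAND in0) NAND in2
u3 = in1 NAND u2 = in1 NAND ((in1 NAND in0) NAND in2)
u5 = u3 NOR in2 = (in1 NAND ((in1 NAND in0) NAND in2)) NOR in2
u6 = u5 NOR u3 = ((in1 NAND ((in1 NAND in0) NAND in2)) NOR in2) NOR (in1 NAND ((in1 NAND in0) NAND in2))

((in1 NAND ((in1 NAND in0) NAND in2)) NOR in2) NOR (in1 NAND ((in1 NAND in0) NAND in2))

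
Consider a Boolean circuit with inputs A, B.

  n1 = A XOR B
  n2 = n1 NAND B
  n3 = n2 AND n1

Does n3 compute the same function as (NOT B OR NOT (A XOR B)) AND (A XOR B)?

Yes

n1 = A XOR B
n2 = n1 NAND B = (A XOR B) NAND B
n3 = n2 AND n1 = ((A XOR B) NAND B) AND (A XOR B)
At A=0, B=0: circuit gives 0, formula gives 0.
At A=1, B=0: circuit gives 1, formula gives 1.
Agrees on all 4 inputs.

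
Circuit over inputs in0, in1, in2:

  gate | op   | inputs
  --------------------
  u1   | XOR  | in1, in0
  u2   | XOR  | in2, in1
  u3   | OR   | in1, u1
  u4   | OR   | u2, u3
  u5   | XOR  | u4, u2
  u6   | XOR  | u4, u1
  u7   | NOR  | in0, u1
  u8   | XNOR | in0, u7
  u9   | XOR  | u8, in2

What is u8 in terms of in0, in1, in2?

in0 XNOR (in0 NOR (in1 XOR in0))

u1 = in1 XOR in0
u7 = in0 NOR u1 = in0 NOR (in1 XOR in0)
u8 = in0 XNOR u7 = in0 XNOR (in0 NOR (in1 XOR in0))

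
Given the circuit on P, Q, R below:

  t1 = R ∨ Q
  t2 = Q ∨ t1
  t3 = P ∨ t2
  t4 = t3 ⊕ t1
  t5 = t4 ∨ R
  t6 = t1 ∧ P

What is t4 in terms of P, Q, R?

(P ∨ (Q ∨ (R ∨ Q))) ⊕ (R ∨ Q)

t1 = R ∨ Q
t2 = Q ∨ t1 = Q ∨ (R ∨ Q)
t3 = P ∨ t2 = P ∨ (Q ∨ (R ∨ Q))
t4 = t3 ⊕ t1 = (P ∨ (Q ∨ (R ∨ Q))) ⊕ (R ∨ Q)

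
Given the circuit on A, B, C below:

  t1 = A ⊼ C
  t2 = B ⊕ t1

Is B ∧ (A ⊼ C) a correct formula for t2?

No

t1 = A ⊼ C
t2 = B ⊕ t1 = B ⊕ (A ⊼ C)
At A=0, B=0, C=0: circuit gives 1, formula gives 0.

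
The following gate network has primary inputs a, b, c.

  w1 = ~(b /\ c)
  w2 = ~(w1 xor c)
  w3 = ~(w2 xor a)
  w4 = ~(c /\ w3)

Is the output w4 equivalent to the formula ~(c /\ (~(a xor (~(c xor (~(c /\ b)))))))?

w1 = ~(b /\ c)
w2 = ~(w1 xor c) = ~((~(b /\ c)) xor c)
w3 = ~(w2 xor a) = ~((~((~(b /\ c)) xor c)) xor a)
w4 = ~(c /\ w3) = ~(c /\ (~((~((~(b /\ c)) xor c)) xor a)))
At a=0, b=1, c=1: circuit gives 0, formula gives 0.
At a=0, b=0, c=0: circuit gives 1, formula gives 1.
Agrees on all 8 inputs.

Yes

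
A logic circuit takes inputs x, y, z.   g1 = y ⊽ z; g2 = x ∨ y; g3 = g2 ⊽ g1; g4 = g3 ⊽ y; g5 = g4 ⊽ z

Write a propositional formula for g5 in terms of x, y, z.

g1 = y ⊽ z
g2 = x ∨ y
g3 = g2 ⊽ g1 = (x ∨ y) ⊽ (y ⊽ z)
g4 = g3 ⊽ y = ((x ∨ y) ⊽ (y ⊽ z)) ⊽ y
g5 = g4 ⊽ z = (((x ∨ y) ⊽ (y ⊽ z)) ⊽ y) ⊽ z

(((x ∨ y) ⊽ (y ⊽ z)) ⊽ y) ⊽ z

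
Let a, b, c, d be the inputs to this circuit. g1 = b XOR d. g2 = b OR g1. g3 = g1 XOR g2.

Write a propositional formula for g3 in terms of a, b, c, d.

g1 = b XOR d
g2 = b OR g1 = b OR (b XOR d)
g3 = g1 XOR g2 = (b XOR d) XOR (b OR (b XOR d))

(b XOR d) XOR (b OR (b XOR d))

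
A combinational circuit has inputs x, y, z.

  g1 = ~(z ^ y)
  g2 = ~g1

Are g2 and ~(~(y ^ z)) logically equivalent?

Yes

g1 = ~(z ^ y)
g2 = ~g1 = ~(~(z ^ y))
At x=0, y=0, z=0: circuit gives 0, formula gives 0.
At x=0, y=0, z=1: circuit gives 1, formula gives 1.
Agrees on all 8 inputs.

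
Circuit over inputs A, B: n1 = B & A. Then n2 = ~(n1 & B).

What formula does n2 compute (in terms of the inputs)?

n1 = B & A
n2 = ~(n1 & B) = ~((B & A) & B)

~((B & A) & B)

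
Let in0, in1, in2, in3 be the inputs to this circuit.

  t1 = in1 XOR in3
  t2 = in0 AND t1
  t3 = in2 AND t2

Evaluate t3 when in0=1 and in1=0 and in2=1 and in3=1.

1

t1 = 0 XOR 1 = 1
t2 = 1 AND 1 = 1
t3 = 1 AND 1 = 1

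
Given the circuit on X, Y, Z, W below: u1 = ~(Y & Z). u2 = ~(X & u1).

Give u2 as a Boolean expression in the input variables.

u1 = ~(Y & Z)
u2 = ~(X & u1) = ~(X & (~(Y & Z)))

~(X & (~(Y & Z)))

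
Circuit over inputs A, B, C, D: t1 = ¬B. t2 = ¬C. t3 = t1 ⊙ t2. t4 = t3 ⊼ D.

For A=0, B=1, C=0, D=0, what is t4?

t1 = ¬1 = 0
t2 = ¬0 = 1
t3 = 0 ⊙ 1 = 0
t4 = 0 ⊼ 0 = 1

1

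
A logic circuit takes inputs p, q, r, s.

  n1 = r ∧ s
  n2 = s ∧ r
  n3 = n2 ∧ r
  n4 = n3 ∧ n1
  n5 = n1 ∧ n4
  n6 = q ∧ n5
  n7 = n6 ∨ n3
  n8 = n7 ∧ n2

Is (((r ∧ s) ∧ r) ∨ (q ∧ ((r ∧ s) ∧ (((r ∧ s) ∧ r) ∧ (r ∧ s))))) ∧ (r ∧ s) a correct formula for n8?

Yes

n1 = r ∧ s
n2 = s ∧ r
n3 = n2 ∧ r = (s ∧ r) ∧ r
n4 = n3 ∧ n1 = ((s ∧ r) ∧ r) ∧ (r ∧ s)
n5 = n1 ∧ n4 = (r ∧ s) ∧ (((s ∧ r) ∧ r) ∧ (r ∧ s))
n6 = q ∧ n5 = q ∧ ((r ∧ s) ∧ (((s ∧ r) ∧ r) ∧ (r ∧ s)))
n7 = n6 ∨ n3 = (q ∧ ((r ∧ s) ∧ (((s ∧ r) ∧ r) ∧ (r ∧ s)))) ∨ ((s ∧ r) ∧ r)
n8 = n7 ∧ n2 = ((q ∧ ((r ∧ s) ∧ (((s ∧ r) ∧ r) ∧ (r ∧ s)))) ∨ ((s ∧ r) ∧ r)) ∧ (s ∧ r)
At p=0, q=0, r=0, s=0: circuit gives 0, formula gives 0.
At p=0, q=0, r=1, s=1: circuit gives 1, formula gives 1.
Agrees on all 16 inputs.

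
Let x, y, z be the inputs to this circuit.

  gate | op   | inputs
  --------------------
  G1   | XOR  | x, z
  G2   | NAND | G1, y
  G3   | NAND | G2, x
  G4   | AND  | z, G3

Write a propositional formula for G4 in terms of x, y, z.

G1 = x XOR z
G2 = G1 NAND y = (x XOR z) NAND y
G3 = G2 NAND x = ((x XOR z) NAND y) NAND x
G4 = z AND G3 = z AND (((x XOR z) NAND y) NAND x)

z AND (((x XOR z) NAND y) NAND x)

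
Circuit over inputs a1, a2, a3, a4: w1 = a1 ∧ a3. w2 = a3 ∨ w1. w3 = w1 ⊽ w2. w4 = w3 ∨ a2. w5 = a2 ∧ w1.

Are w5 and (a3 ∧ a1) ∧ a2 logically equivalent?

w1 = a1 ∧ a3
w5 = a2 ∧ w1 = a2 ∧ (a1 ∧ a3)
At a1=0, a2=0, a3=0, a4=0: circuit gives 0, formula gives 0.
At a1=1, a2=1, a3=1, a4=0: circuit gives 1, formula gives 1.
Agrees on all 16 inputs.

Yes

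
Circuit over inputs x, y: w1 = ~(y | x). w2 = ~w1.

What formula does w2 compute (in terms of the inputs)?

~(~(y | x))

w1 = ~(y | x)
w2 = ~w1 = ~(~(y | x))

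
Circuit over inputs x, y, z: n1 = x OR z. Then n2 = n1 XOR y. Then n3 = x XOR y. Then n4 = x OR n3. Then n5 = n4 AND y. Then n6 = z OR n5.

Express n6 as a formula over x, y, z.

n3 = x XOR y
n4 = x OR n3 = x OR (x XOR y)
n5 = n4 AND y = (x OR (x XOR y)) AND y
n6 = z OR n5 = z OR ((x OR (x XOR y)) AND y)

z OR ((x OR (x XOR y)) AND y)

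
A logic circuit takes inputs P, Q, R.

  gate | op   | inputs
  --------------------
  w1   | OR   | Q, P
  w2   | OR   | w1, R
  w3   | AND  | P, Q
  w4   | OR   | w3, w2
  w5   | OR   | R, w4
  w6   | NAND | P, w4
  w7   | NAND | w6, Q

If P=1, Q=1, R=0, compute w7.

1

w1 = 1 OR 1 = 1
w2 = 1 OR 0 = 1
w3 = 1 AND 1 = 1
w4 = 1 OR 1 = 1
w6 = 1 NAND 1 = 0
w7 = 0 NAND 1 = 1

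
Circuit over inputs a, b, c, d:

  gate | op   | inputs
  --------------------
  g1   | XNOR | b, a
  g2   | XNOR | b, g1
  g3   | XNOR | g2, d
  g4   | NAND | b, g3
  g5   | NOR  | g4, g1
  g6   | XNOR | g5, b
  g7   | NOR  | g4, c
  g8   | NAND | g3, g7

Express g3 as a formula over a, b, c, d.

(b XNOR (b XNOR a)) XNOR d

g1 = b XNOR a
g2 = b XNOR g1 = b XNOR (b XNOR a)
g3 = g2 XNOR d = (b XNOR (b XNOR a)) XNOR d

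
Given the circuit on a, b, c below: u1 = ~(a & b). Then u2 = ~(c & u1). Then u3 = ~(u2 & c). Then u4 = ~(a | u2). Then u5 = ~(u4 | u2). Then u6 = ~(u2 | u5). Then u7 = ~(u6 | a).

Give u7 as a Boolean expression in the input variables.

u1 = ~(a & b)
u2 = ~(c & u1) = ~(c & (~(a & b)))
u4 = ~(a | u2) = ~(a | (~(c & (~(a & b)))))
u5 = ~(u4 | u2) = ~((~(a | (~(c & (~(a & b)))))) | (~(c & (~(a & b)))))
u6 = ~(u2 | u5) = ~((~(c & (~(a & b)))) | (~((~(a | (~(c & (~(a & b)))))) | (~(c & (~(a & b)))))))
u7 = ~(u6 | a) = ~((~((~(c & (~(a & b)))) | (~((~(a | (~(c & (~(a & b)))))) | (~(c & (~(a & b)))))))) | a)

~((~((~(c & (~(a & b)))) | (~((~(a | (~(c & (~(a & b)))))) | (~(c & (~(a & b)))))))) | a)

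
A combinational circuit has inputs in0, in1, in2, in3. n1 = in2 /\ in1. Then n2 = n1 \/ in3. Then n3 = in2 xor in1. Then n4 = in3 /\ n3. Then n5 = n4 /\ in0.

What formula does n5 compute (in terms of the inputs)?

(in3 /\ (in2 xor in1)) /\ in0

n3 = in2 xor in1
n4 = in3 /\ n3 = in3 /\ (in2 xor in1)
n5 = n4 /\ in0 = (in3 /\ (in2 xor in1)) /\ in0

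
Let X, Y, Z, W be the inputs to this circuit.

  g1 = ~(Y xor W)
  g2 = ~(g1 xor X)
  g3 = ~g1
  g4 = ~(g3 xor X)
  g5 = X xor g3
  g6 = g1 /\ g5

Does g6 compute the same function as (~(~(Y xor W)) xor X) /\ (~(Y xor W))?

g1 = ~(Y xor W)
g3 = ~g1 = ~(~(Y xor W))
g5 = X xor g3 = X xor ~(~(Y xor W))
g6 = g1 /\ g5 = (~(Y xor W)) /\ (X xor ~(~(Y xor W)))
At X=0, Y=0, Z=0, W=0: circuit gives 0, formula gives 0.
At X=1, Y=0, Z=0, W=0: circuit gives 1, formula gives 1.
Agrees on all 16 inputs.

Yes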